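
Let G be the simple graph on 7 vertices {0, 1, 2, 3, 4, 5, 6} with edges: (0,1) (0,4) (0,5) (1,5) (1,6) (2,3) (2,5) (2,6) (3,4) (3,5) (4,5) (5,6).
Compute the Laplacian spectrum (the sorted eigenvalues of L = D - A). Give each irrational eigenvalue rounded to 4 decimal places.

[0, 2, 2, 4, 4, 5, 7]

Each diagonal entry of L is the vertex degree and each off-diagonal entry is -1 where an edge is present, 0 otherwise; in the order [0, 1, 2, 3, 4, 5, 6] the diagonal is [3, 3, 3, 3, 3, 6, 3]. Diagonalising L (or applying a numerical eigensolver to the 7x7 matrix) gives the spectrum above. The single zero eigenvalue shows the graph is connected. The largest eigenvalue, 7, is at most the vertex count 7.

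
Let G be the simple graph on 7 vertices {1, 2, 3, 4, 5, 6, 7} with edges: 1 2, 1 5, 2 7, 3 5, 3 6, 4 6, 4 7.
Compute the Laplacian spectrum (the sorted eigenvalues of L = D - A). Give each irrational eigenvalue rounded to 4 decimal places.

[0, 0.7530, 0.7530, 2.4450, 2.4450, 3.8019, 3.8019]

With the vertex order [1, 2, 3, 4, 5, 6, 7], the degrees are [2, 2, 2, 2, 2, 2, 2], giving D = diag(2, 2, 2, 2, 2, 2, 2) and L = D - A. Since every row of L sums to 0, the all-ones vector is in the kernel and 0 is an eigenvalue. The single zero eigenvalue shows the graph is connected. The eigenvalues sum to 14, which equals trace(L) = 2|E|.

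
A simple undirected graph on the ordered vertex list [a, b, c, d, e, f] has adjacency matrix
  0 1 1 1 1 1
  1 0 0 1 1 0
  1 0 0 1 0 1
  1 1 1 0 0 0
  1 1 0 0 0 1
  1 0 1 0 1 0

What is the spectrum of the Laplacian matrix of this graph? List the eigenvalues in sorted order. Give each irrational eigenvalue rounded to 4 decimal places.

Reading degrees in the order [a, b, c, d, e, f] gives [5, 3, 3, 3, 3, 3]; set D = diag(5, 3, 3, 3, 3, 3) and form L = D - A. Diagonalising L (or applying a numerical eigensolver to the 6x6 matrix) gives the spectrum above. There is one zero in the spectrum, matching the 1 component.

[0, 2.3820, 2.3820, 4.6180, 4.6180, 6]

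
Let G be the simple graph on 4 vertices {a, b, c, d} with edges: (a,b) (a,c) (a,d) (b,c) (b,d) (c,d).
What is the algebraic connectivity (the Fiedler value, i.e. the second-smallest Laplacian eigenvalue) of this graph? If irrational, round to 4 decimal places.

4

Each diagonal entry of L is the vertex degree and each off-diagonal entry is -1 where an edge is present, 0 otherwise; in the order [a, b, c, d] the diagonal is [3, 3, 3, 3]. Computing the eigenvalues of L and sorting gives [0, 4, 4, 4]. The Fiedler value lambda_2 = 4 is strictly positive, so the graph is connected. The eigenvalues sum to 12, which equals trace(L) = 2|E|. The largest eigenvalue, 4, is at most the vertex count 4.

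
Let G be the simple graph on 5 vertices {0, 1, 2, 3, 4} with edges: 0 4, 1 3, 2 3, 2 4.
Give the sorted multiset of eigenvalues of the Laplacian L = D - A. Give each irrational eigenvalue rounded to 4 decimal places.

[0, 0.3820, 1.3820, 2.6180, 3.6180]

Reading degrees in the order [0, 1, 2, 3, 4] gives [1, 1, 2, 2, 2]; set D = diag(1, 1, 2, 2, 2) and form L = D - A. Since every row of L sums to 0, the all-ones vector is in the kernel and 0 is an eigenvalue. The single zero eigenvalue shows the graph is connected. The largest eigenvalue, 3.6180, is at most the vertex count 5.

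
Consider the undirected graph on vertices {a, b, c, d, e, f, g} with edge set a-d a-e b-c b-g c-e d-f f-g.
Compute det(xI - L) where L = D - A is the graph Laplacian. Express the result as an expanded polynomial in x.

x^7 - 14x^6 + 77x^5 - 210x^4 + 294x^3 - 196x^2 + 49x

Each diagonal entry of L is the vertex degree and each off-diagonal entry is -1 where an edge is present, 0 otherwise; in the order [a, b, c, d, e, f, g] the diagonal is [2, 2, 2, 2, 2, 2, 2]. L has integer entries, so p(x) = det(xI - L) has integer coefficients. Expanding the determinant yields x^7 - 14x^6 + 77x^5 - 210x^4 + 294x^3 - 196x^2 + 49x. Since p(0) = det(-L) = 0, x divides p(x). The eigenvalues sum to 14, which equals trace(L) = 2|E|.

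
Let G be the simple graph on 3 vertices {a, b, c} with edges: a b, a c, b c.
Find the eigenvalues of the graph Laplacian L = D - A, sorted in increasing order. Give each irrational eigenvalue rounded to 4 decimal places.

Each diagonal entry of L is the vertex degree and each off-diagonal entry is -1 where an edge is present, 0 otherwise; in the order [a, b, c] the diagonal is [2, 2, 2]. Diagonalising L (or applying a numerical eigensolver to the 3x3 matrix) gives the spectrum above.

[0, 3, 3]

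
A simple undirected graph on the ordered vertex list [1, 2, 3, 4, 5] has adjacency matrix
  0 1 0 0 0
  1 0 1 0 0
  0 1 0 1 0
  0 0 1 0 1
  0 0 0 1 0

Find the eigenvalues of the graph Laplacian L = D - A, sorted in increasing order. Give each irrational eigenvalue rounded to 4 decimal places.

Reading degrees in the order [1, 2, 3, 4, 5] gives [1, 2, 2, 2, 1]; set D = diag(1, 2, 2, 2, 1) and form L = D - A. The multiplicity of 0 as a Laplacian eigenvalue equals the number of connected components. The single zero eigenvalue shows the graph is connected. By the matrix-tree theorem the graph has (1/5) * product of the nonzero eigenvalues = 1 spanning tree. There is one zero in the spectrum, matching the 1 component.

[0, 0.3820, 1.3820, 2.6180, 3.6180]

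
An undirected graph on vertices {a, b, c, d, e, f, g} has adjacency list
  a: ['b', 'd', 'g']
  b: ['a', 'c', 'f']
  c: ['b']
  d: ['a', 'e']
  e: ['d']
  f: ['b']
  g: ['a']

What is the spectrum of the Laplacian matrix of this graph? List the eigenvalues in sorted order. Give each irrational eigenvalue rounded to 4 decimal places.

[0, 0.3217, 0.6802, 1, 2.1397, 3.2297, 4.6287]

With the vertex order [a, b, c, d, e, f, g], the degrees are [3, 3, 1, 2, 1, 1, 1], giving D = diag(3, 3, 1, 2, 1, 1, 1) and L = D - A. The multiplicity of 0 as a Laplacian eigenvalue equals the number of connected components. The single zero eigenvalue shows the graph is connected. There is one zero in the spectrum, matching the 1 component.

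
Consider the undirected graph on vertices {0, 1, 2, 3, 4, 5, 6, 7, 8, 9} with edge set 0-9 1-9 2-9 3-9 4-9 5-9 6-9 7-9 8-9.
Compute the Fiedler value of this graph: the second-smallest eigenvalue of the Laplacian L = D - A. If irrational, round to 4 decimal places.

1

Each diagonal entry of L is the vertex degree and each off-diagonal entry is -1 where an edge is present, 0 otherwise; in the order [0, 1, 2, 3, 4, 5, 6, 7, 8, 9] the diagonal is [1, 1, 1, 1, 1, 1, 1, 1, 1, 9]. The smallest Laplacian eigenvalue is always 0. The next one, lambda_2 = 1, measures how hard the graph is to disconnect: larger values mean better connectivity. The largest eigenvalue, 10, is at most the vertex count 10. By the matrix-tree theorem the graph has (1/10) * product of the nonzero eigenvalues = 1 spanning tree.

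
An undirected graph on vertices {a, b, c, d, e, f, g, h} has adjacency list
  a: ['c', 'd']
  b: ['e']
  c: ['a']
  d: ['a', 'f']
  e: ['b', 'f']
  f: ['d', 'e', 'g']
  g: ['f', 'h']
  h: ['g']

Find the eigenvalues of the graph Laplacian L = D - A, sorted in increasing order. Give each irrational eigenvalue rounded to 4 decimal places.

[0, 0.2434, 0.3820, 1.1798, 2, 2.6180, 3.1386, 4.4383]

Each diagonal entry of L is the vertex degree and each off-diagonal entry is -1 where an edge is present, 0 otherwise; in the order [a, b, c, d, e, f, g, h] the diagonal is [2, 1, 1, 2, 2, 3, 2, 1]. The multiplicity of 0 as a Laplacian eigenvalue equals the number of connected components. The eigenvalues sum to 14, which equals trace(L) = 2|E|. By the matrix-tree theorem the graph has (1/8) * product of the nonzero eigenvalues = 1 spanning tree.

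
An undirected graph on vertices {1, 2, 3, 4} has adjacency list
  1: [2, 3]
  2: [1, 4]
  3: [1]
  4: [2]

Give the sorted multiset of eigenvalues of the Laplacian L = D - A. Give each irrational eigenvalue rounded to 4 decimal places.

Reading degrees in the order [1, 2, 3, 4] gives [2, 2, 1, 1]; set D = diag(2, 2, 1, 1) and form L = D - A. The multiplicity of 0 as a Laplacian eigenvalue equals the number of connected components. The single zero eigenvalue shows the graph is connected.

[0, 0.5858, 2, 3.4142]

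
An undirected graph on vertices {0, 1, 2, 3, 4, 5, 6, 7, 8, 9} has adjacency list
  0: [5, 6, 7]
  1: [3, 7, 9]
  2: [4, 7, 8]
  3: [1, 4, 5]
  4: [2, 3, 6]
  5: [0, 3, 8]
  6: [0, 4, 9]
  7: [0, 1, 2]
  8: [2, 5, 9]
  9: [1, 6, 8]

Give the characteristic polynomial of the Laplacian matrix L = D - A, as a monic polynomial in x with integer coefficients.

x^10 - 30x^9 + 390x^8 - 2880x^7 + 13305x^6 - 39882x^5 + 77640x^4 - 94800x^3 + 66000x^2 - 20000x

With the vertex order [0, 1, 2, 3, 4, 5, 6, 7, 8, 9], the degrees are [3, 3, 3, 3, 3, 3, 3, 3, 3, 3], giving D = diag(3, 3, 3, 3, 3, 3, 3, 3, 3, 3) and L = D - A. The eigenvalues of L are [0, 2, 2, 2, 2, 2, 5, 5, 5, 5]; the characteristic polynomial is the product of (x - lambda_i), which multiplies out to x^10 - 30x^9 + 390x^8 - 2880x^7 + 13305x^6 - 39882x^5 + 77640x^4 - 94800x^3 + 66000x^2 - 20000x. Since p(0) = det(-L) = 0, x divides p(x).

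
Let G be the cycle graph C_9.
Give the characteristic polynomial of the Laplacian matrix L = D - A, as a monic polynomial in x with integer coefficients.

The graph has 9 vertices and degree multiset [2, 2, 2, 2, 2, 2, 2, 2, 2]; D is the diagonal matrix of degrees and L = D - A. L has integer entries, so p(x) = det(xI - L) has integer coefficients. Expanding the determinant yields x^9 - 18x^8 + 135x^7 - 546x^6 + 1287x^5 - 1782x^4 + 1386x^3 - 540x^2 + 81x. The coefficient of x^8 equals -trace(L) = -18, matching the sum of degrees. The largest eigenvalue, 3.8794, is at most the vertex count 9. There is one zero in the spectrum, matching the 1 component.

x^9 - 18x^8 + 135x^7 - 546x^6 + 1287x^5 - 1782x^4 + 1386x^3 - 540x^2 + 81x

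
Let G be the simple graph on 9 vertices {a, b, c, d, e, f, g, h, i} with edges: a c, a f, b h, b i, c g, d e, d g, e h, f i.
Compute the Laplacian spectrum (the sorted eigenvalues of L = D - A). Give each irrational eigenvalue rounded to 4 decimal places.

[0, 0.4679, 0.4679, 1.6527, 1.6527, 3, 3, 3.8794, 3.8794]

Reading degrees in the order [a, b, c, d, e, f, g, h, i] gives [2, 2, 2, 2, 2, 2, 2, 2, 2]; set D = diag(2, 2, 2, 2, 2, 2, 2, 2, 2) and form L = D - A. The multiplicity of 0 as a Laplacian eigenvalue equals the number of connected components. By the matrix-tree theorem the graph has (1/9) * product of the nonzero eigenvalues = 9 spanning trees. There is one zero in the spectrum, matching the 1 component.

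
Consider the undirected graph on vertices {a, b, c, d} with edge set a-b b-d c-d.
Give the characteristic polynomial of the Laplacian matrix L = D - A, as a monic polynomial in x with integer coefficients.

With the vertex order [a, b, c, d], the degrees are [1, 2, 1, 2], giving D = diag(1, 2, 1, 2) and L = D - A. Computing det(xI - L) by cofactor expansion (or equivalently via sum-over-permutations) gives x^4 - 6x^3 + 10x^2 - 4x. The coefficient of x^3 equals -trace(L) = -6, matching the sum of degrees. The eigenvalues sum to 6, which equals trace(L) = 2|E|. By the matrix-tree theorem the graph has (1/4) * product of the nonzero eigenvalues = 1 spanning tree.

x^4 - 6x^3 + 10x^2 - 4x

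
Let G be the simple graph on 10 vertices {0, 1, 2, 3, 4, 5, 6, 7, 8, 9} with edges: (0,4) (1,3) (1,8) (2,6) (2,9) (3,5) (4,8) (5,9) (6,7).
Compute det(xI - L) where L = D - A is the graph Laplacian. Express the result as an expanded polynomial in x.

Reading degrees in the order [0, 1, 2, 3, 4, 5, 6, 7, 8, 9] gives [1, 2, 2, 2, 2, 2, 2, 1, 2, 2]; set D = diag(1, 2, 2, 2, 2, 2, 2, 1, 2, 2) and form L = D - A. Computing det(xI - L) by cofactor expansion (or equivalently via sum-over-permutations) gives x^10 - 18x^9 + 136x^8 - 560x^7 + 1365x^6 - 2002x^5 + 1716x^4 - 792x^3 + 165x^2 - 10x. The coefficient of x^9 equals -trace(L) = -18, matching the sum of degrees. There is one zero in the spectrum, matching the 1 component.

x^10 - 18x^9 + 136x^8 - 560x^7 + 1365x^6 - 2002x^5 + 1716x^4 - 792x^3 + 165x^2 - 10x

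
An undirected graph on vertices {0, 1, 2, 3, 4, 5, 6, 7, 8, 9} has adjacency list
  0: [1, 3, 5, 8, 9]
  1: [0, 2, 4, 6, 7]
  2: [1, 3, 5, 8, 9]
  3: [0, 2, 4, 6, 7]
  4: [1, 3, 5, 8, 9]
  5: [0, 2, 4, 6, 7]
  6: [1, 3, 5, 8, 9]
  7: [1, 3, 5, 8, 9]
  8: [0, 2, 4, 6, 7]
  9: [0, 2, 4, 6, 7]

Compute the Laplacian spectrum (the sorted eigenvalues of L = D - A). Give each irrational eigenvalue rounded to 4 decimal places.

Reading degrees in the order [0, 1, 2, 3, 4, 5, 6, 7, 8, 9] gives [5, 5, 5, 5, 5, 5, 5, 5, 5, 5]; set D = diag(5, 5, 5, 5, 5, 5, 5, 5, 5, 5) and form L = D - A. L is symmetric positive semidefinite, so every eigenvalue is real and nonnegative. The eigenvalues sum to 50, which equals trace(L) = 2|E|.

[0, 5, 5, 5, 5, 5, 5, 5, 5, 10]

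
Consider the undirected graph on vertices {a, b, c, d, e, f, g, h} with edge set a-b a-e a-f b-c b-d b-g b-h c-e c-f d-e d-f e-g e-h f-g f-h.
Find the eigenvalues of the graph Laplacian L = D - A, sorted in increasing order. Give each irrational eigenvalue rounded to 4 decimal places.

[0, 3, 3, 3, 3, 5, 5, 8]

Reading degrees in the order [a, b, c, d, e, f, g, h] gives [3, 5, 3, 3, 5, 5, 3, 3]; set D = diag(3, 5, 3, 3, 5, 5, 3, 3) and form L = D - A. Since every row of L sums to 0, the all-ones vector is in the kernel and 0 is an eigenvalue. The eigenvalues sum to 30, which equals trace(L) = 2|E|. The largest eigenvalue, 8, is at most the vertex count 8.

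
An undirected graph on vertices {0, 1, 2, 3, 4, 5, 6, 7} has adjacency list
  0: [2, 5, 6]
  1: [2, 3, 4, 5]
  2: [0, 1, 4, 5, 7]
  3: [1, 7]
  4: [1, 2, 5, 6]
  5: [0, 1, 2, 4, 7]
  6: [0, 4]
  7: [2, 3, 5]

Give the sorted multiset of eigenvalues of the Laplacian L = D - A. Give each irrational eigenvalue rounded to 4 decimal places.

Reading degrees in the order [0, 1, 2, 3, 4, 5, 6, 7] gives [3, 4, 5, 2, 4, 5, 2, 3]; set D = diag(3, 4, 5, 2, 4, 5, 2, 3) and form L = D - A. Since every row of L sums to 0, the all-ones vector is in the kernel and 0 is an eigenvalue. The single zero eigenvalue shows the graph is connected. There is one zero in the spectrum, matching the 1 component.

[0, 1.1864, 2.4384, 3, 3.4707, 5.3429, 6, 6.5616]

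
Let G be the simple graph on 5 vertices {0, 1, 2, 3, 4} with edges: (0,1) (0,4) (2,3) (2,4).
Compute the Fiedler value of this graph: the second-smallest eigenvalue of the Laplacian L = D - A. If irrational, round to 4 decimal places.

0.3820

Each diagonal entry of L is the vertex degree and each off-diagonal entry is -1 where an edge is present, 0 otherwise; in the order [0, 1, 2, 3, 4] the diagonal is [2, 1, 2, 1, 2]. Computing the eigenvalues of L and sorting gives [0, 0.3820, 1.3820, 2.6180, 3.6180]. The Fiedler value lambda_2 = 0.3820 is strictly positive, so the graph is connected. The eigenvalues sum to 8, which equals trace(L) = 2|E|.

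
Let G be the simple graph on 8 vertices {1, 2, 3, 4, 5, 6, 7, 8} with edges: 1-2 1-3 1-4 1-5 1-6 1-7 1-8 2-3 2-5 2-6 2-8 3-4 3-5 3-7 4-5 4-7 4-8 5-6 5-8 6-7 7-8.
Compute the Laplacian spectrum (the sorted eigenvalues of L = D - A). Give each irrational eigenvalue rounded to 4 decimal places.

Reading degrees in the order [1, 2, 3, 4, 5, 6, 7, 8] gives [7, 5, 5, 5, 6, 4, 5, 5]; set D = diag(7, 5, 5, 5, 6, 4, 5, 5) and form L = D - A. L is symmetric positive semidefinite, so every eigenvalue is real and nonnegative. There is one zero in the spectrum, matching the 1 component. By the matrix-tree theorem the graph has (1/8) * product of the nonzero eigenvalues = 27685 spanning trees.

[0, 3.7717, 4.6396, 5, 5.8141, 7, 7.7746, 8]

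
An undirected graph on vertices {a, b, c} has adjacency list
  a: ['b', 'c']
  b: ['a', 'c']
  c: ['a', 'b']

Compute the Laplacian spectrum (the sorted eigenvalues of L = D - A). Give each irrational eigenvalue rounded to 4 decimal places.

[0, 3, 3]

With the vertex order [a, b, c], the degrees are [2, 2, 2], giving D = diag(2, 2, 2) and L = D - A. The multiplicity of 0 as a Laplacian eigenvalue equals the number of connected components. The eigenvalues sum to 6, which equals trace(L) = 2|E|. There is one zero in the spectrum, matching the 1 component.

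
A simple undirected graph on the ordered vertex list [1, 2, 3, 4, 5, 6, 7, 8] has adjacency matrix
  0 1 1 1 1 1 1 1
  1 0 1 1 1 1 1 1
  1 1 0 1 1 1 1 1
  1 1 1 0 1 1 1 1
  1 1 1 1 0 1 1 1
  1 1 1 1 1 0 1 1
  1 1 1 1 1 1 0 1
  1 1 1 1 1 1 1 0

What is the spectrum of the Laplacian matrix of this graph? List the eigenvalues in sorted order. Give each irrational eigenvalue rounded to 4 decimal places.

[0, 8, 8, 8, 8, 8, 8, 8]

With the vertex order [1, 2, 3, 4, 5, 6, 7, 8], the degrees are [7, 7, 7, 7, 7, 7, 7, 7], giving D = diag(7, 7, 7, 7, 7, 7, 7, 7) and L = D - A. Diagonalising L (or applying a numerical eigensolver to the 8x8 matrix) gives the spectrum above. The eigenvalues sum to 56, which equals trace(L) = 2|E|. There is one zero in the spectrum, matching the 1 component.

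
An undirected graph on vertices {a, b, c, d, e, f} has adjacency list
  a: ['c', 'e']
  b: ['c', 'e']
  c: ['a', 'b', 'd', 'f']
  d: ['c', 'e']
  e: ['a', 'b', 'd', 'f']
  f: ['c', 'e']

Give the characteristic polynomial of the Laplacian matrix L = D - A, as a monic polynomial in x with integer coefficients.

x^6 - 16x^5 + 96x^4 - 272x^3 + 368x^2 - 192x

With the vertex order [a, b, c, d, e, f], the degrees are [2, 2, 4, 2, 4, 2], giving D = diag(2, 2, 4, 2, 4, 2) and L = D - A. Computing det(xI - L) by cofactor expansion (or equivalently via sum-over-permutations) gives x^6 - 16x^5 + 96x^4 - 272x^3 + 368x^2 - 192x. Since p(0) = det(-L) = 0, x divides p(x).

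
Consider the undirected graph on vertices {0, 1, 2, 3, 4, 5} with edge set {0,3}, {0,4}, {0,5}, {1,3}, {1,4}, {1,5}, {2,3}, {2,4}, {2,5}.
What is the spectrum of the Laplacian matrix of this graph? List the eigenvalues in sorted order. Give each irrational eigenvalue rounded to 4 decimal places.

[0, 3, 3, 3, 3, 6]

With the vertex order [0, 1, 2, 3, 4, 5], the degrees are [3, 3, 3, 3, 3, 3], giving D = diag(3, 3, 3, 3, 3, 3) and L = D - A. Diagonalising L (or applying a numerical eigensolver to the 6x6 matrix) gives the spectrum above. By the matrix-tree theorem the graph has (1/6) * product of the nonzero eigenvalues = 81 spanning trees.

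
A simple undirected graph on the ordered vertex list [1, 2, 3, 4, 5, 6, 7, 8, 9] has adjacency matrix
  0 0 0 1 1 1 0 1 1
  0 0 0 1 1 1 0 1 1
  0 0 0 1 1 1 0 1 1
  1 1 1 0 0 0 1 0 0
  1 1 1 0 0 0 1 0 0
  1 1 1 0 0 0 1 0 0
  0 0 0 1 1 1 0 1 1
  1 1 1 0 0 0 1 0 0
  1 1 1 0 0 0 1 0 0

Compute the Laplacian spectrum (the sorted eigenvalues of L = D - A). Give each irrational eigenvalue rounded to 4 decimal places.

[0, 4, 4, 4, 4, 5, 5, 5, 9]

Reading degrees in the order [1, 2, 3, 4, 5, 6, 7, 8, 9] gives [5, 5, 5, 4, 4, 4, 5, 4, 4]; set D = diag(5, 5, 5, 4, 4, 4, 5, 4, 4) and form L = D - A. Since every row of L sums to 0, the all-ones vector is in the kernel and 0 is an eigenvalue. The single zero eigenvalue shows the graph is connected. The largest eigenvalue, 9, is at most the vertex count 9.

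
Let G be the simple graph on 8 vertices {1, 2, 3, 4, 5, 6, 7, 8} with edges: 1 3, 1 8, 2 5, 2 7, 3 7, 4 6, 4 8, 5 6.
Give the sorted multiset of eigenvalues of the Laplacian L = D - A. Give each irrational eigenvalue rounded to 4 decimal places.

[0, 0.5858, 0.5858, 2, 2, 3.4142, 3.4142, 4]

With the vertex order [1, 2, 3, 4, 5, 6, 7, 8], the degrees are [2, 2, 2, 2, 2, 2, 2, 2], giving D = diag(2, 2, 2, 2, 2, 2, 2, 2) and L = D - A. The multiplicity of 0 as a Laplacian eigenvalue equals the number of connected components. There is one zero in the spectrum, matching the 1 component.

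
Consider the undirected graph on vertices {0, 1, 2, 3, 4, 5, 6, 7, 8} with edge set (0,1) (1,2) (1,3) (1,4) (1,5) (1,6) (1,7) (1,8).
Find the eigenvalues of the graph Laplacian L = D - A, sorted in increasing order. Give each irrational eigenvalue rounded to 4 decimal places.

[0, 1, 1, 1, 1, 1, 1, 1, 9]

With the vertex order [0, 1, 2, 3, 4, 5, 6, 7, 8], the degrees are [1, 8, 1, 1, 1, 1, 1, 1, 1], giving D = diag(1, 8, 1, 1, 1, 1, 1, 1, 1) and L = D - A. The multiplicity of 0 as a Laplacian eigenvalue equals the number of connected components. There is one zero in the spectrum, matching the 1 component.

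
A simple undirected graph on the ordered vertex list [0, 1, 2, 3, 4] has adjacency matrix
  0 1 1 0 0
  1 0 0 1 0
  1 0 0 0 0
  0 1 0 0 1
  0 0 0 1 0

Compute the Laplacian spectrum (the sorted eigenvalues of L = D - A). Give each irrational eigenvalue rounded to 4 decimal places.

[0, 0.3820, 1.3820, 2.6180, 3.6180]

Each diagonal entry of L is the vertex degree and each off-diagonal entry is -1 where an edge is present, 0 otherwise; in the order [0, 1, 2, 3, 4] the diagonal is [2, 2, 1, 2, 1]. The multiplicity of 0 as a Laplacian eigenvalue equals the number of connected components. The single zero eigenvalue shows the graph is connected. The eigenvalues sum to 8, which equals trace(L) = 2|E|.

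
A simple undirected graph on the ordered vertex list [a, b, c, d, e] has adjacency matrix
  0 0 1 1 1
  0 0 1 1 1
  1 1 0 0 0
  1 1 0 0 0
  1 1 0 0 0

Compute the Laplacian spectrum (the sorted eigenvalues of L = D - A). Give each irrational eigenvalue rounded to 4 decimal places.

[0, 2, 2, 3, 5]

Each diagonal entry of L is the vertex degree and each off-diagonal entry is -1 where an edge is present, 0 otherwise; in the order [a, b, c, d, e] the diagonal is [3, 3, 2, 2, 2]. L is symmetric positive semidefinite, so every eigenvalue is real and nonnegative. The single zero eigenvalue shows the graph is connected. The largest eigenvalue, 5, is at most the vertex count 5. There is one zero in the spectrum, matching the 1 component.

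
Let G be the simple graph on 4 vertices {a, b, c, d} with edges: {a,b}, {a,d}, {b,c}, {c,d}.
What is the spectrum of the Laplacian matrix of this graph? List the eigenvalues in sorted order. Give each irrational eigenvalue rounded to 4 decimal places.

Reading degrees in the order [a, b, c, d] gives [2, 2, 2, 2]; set D = diag(2, 2, 2, 2) and form L = D - A. The multiplicity of 0 as a Laplacian eigenvalue equals the number of connected components. The single zero eigenvalue shows the graph is connected.

[0, 2, 2, 4]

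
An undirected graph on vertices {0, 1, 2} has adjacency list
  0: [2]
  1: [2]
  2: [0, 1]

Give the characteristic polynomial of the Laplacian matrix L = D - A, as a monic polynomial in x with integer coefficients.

x^3 - 4x^2 + 3x

Each diagonal entry of L is the vertex degree and each off-diagonal entry is -1 where an edge is present, 0 otherwise; in the order [0, 1, 2] the diagonal is [1, 1, 2]. Computing det(xI - L) by cofactor expansion (or equivalently via sum-over-permutations) gives x^3 - 4x^2 + 3x. Since p(0) = det(-L) = 0, x divides p(x).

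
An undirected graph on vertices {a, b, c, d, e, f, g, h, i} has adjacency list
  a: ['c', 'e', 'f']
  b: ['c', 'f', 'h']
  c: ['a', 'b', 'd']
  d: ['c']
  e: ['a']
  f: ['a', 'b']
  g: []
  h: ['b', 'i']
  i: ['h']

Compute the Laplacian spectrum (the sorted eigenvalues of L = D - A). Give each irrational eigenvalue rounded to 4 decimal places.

With the vertex order [a, b, c, d, e, f, g, h, i], the degrees are [3, 3, 3, 1, 1, 2, 0, 2, 1], giving D = diag(3, 3, 3, 1, 1, 2, 0, 2, 1) and L = D - A. Since every row of L sums to 0, the all-ones vector is in the kernel and 0 is an eigenvalue. The 2 zero eigenvalues correspond to the 2 connected components.

[0, 0, 0.3432, 0.6639, 1.1805, 2.2491, 2.9045, 3.5994, 5.0594]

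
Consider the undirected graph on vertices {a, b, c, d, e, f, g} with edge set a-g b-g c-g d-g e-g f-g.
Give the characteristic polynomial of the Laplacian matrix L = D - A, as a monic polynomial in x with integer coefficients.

x^7 - 12x^6 + 45x^5 - 80x^4 + 75x^3 - 36x^2 + 7x

Reading degrees in the order [a, b, c, d, e, f, g] gives [1, 1, 1, 1, 1, 1, 6]; set D = diag(1, 1, 1, 1, 1, 1, 6) and form L = D - A. The eigenvalues of L are [0, 1, 1, 1, 1, 1, 7]; the characteristic polynomial is the product of (x - lambda_i), which multiplies out to x^7 - 12x^6 + 45x^5 - 80x^4 + 75x^3 - 36x^2 + 7x. The constant term is 0 because L is singular (the all-ones vector lies in its kernel). The largest eigenvalue, 7, is at most the vertex count 7.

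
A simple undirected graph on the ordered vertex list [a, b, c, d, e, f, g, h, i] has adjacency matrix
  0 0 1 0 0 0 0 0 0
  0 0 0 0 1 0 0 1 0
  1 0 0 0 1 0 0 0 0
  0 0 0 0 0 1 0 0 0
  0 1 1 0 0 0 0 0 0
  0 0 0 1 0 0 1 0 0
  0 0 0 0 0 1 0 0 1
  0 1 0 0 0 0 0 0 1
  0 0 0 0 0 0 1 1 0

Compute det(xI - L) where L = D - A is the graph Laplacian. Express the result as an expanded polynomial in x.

x^9 - 16x^8 + 105x^7 - 364x^6 + 715x^5 - 792x^4 + 462x^3 - 120x^2 + 9x

With the vertex order [a, b, c, d, e, f, g, h, i], the degrees are [1, 2, 2, 1, 2, 2, 2, 2, 2], giving D = diag(1, 2, 2, 1, 2, 2, 2, 2, 2) and L = D - A. Computing det(xI - L) by cofactor expansion (or equivalently via sum-over-permutations) gives x^9 - 16x^8 + 105x^7 - 364x^6 + 715x^5 - 792x^4 + 462x^3 - 120x^2 + 9x. The coefficient of x^8 equals -trace(L) = -16, matching the sum of degrees. By the matrix-tree theorem the graph has (1/9) * product of the nonzero eigenvalues = 1 spanning tree.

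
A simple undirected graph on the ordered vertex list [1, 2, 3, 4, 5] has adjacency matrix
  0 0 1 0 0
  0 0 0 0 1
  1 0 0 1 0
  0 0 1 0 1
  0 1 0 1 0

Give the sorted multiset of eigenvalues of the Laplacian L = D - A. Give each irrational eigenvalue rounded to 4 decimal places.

[0, 0.3820, 1.3820, 2.6180, 3.6180]

Reading degrees in the order [1, 2, 3, 4, 5] gives [1, 1, 2, 2, 2]; set D = diag(1, 1, 2, 2, 2) and form L = D - A. Since every row of L sums to 0, the all-ones vector is in the kernel and 0 is an eigenvalue. There is one zero in the spectrum, matching the 1 component.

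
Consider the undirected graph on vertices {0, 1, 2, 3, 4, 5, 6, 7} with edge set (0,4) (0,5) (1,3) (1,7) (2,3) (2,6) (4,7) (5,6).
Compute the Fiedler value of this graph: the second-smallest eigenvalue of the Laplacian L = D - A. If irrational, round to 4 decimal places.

0.5858

With the vertex order [0, 1, 2, 3, 4, 5, 6, 7], the degrees are [2, 2, 2, 2, 2, 2, 2, 2], giving D = diag(2, 2, 2, 2, 2, 2, 2, 2) and L = D - A. Computing the eigenvalues of L and sorting gives [0, 0.5858, 0.5858, 2, 2, 3.4142, 3.4142, 4]. The Fiedler value lambda_2 = 0.5858 is strictly positive, so the graph is connected. There is one zero in the spectrum, matching the 1 component.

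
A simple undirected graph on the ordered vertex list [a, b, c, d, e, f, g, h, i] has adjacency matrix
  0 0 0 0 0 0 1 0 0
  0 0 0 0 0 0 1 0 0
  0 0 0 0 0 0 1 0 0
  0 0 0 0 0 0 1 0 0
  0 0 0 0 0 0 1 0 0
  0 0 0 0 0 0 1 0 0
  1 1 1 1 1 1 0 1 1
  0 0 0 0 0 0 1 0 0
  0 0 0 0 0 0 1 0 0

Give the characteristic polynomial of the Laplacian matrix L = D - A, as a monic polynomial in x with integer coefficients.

With the vertex order [a, b, c, d, e, f, g, h, i], the degrees are [1, 1, 1, 1, 1, 1, 8, 1, 1], giving D = diag(1, 1, 1, 1, 1, 1, 8, 1, 1) and L = D - A. The eigenvalues of L are [0, 1, 1, 1, 1, 1, 1, 1, 9]; the characteristic polynomial is the product of (x - lambda_i), which multiplies out to x^9 - 16x^8 + 84x^7 - 224x^6 + 350x^5 - 336x^4 + 196x^3 - 64x^2 + 9x. The coefficient of x^8 equals -trace(L) = -16, matching the sum of degrees. The eigenvalues sum to 16, which equals trace(L) = 2|E|. There is one zero in the spectrum, matching the 1 component.

x^9 - 16x^8 + 84x^7 - 224x^6 + 350x^5 - 336x^4 + 196x^3 - 64x^2 + 9x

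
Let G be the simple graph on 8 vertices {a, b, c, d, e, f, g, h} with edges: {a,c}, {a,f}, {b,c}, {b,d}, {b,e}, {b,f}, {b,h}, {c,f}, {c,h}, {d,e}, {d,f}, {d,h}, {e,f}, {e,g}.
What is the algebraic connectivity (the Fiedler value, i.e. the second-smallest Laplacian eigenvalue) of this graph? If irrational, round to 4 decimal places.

With the vertex order [a, b, c, d, e, f, g, h], the degrees are [2, 5, 4, 4, 4, 5, 1, 3], giving D = diag(2, 5, 4, 4, 4, 5, 1, 3) and L = D - A. Computing the eigenvalues of L and sorting gives [0, 0.8028, 1.8152, 3.1224, 4.3752, 5.3624, 6.1807, 6.3413]. The Fiedler value lambda_2 = 0.8028 is strictly positive, so the graph is connected. The eigenvalues sum to 28, which equals trace(L) = 2|E|.

0.8028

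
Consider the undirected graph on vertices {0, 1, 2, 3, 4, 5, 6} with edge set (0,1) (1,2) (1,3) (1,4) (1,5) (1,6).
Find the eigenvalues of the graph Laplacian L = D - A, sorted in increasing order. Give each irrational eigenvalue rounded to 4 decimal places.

With the vertex order [0, 1, 2, 3, 4, 5, 6], the degrees are [1, 6, 1, 1, 1, 1, 1], giving D = diag(1, 6, 1, 1, 1, 1, 1) and L = D - A. Since every row of L sums to 0, the all-ones vector is in the kernel and 0 is an eigenvalue. By the matrix-tree theorem the graph has (1/7) * product of the nonzero eigenvalues = 1 spanning tree.

[0, 1, 1, 1, 1, 1, 7]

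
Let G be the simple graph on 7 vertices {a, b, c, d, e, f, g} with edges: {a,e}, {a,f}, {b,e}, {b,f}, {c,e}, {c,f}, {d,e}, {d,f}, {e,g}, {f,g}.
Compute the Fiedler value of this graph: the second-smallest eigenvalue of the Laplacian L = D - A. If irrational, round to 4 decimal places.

Reading degrees in the order [a, b, c, d, e, f, g] gives [2, 2, 2, 2, 5, 5, 2]; set D = diag(2, 2, 2, 2, 5, 5, 2) and form L = D - A. The sorted Laplacian eigenvalues are [0, 2, 2, 2, 2, 5, 7]; the algebraic connectivity is the second entry, 2. The eigenvalues sum to 20, which equals trace(L) = 2|E|.

2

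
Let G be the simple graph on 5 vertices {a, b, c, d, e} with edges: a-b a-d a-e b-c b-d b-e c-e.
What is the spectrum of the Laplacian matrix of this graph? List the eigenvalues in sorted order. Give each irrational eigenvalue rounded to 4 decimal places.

[0, 1.5858, 3, 4.4142, 5]

With the vertex order [a, b, c, d, e], the degrees are [3, 4, 2, 2, 3], giving D = diag(3, 4, 2, 2, 3) and L = D - A. Diagonalising L (or applying a numerical eigensolver to the 5x5 matrix) gives the spectrum above. The single zero eigenvalue shows the graph is connected. By the matrix-tree theorem the graph has (1/5) * product of the nonzero eigenvalues = 21 spanning trees.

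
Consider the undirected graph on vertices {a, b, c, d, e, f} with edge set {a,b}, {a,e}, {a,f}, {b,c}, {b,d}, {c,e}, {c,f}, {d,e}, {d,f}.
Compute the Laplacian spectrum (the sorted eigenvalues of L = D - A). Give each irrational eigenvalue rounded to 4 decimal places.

[0, 3, 3, 3, 3, 6]

Reading degrees in the order [a, b, c, d, e, f] gives [3, 3, 3, 3, 3, 3]; set D = diag(3, 3, 3, 3, 3, 3) and form L = D - A. Since every row of L sums to 0, the all-ones vector is in the kernel and 0 is an eigenvalue. There is one zero in the spectrum, matching the 1 component.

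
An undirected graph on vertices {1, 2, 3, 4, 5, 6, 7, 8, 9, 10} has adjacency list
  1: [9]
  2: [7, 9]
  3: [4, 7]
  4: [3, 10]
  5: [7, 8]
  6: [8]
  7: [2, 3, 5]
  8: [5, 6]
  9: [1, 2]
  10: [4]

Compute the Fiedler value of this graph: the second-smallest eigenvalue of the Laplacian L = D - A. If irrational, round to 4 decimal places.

Reading degrees in the order [1, 2, 3, 4, 5, 6, 7, 8, 9, 10] gives [1, 2, 2, 2, 2, 1, 3, 2, 2, 1]; set D = diag(1, 2, 2, 2, 2, 1, 3, 2, 2, 1) and form L = D - A. The sorted Laplacian eigenvalues are [0, 0.1981, 0.1981, 0.8299, 1.5550, 1.5550, 2.6889, 3.2470, 3.2470, 4.4812]; the algebraic connectivity is the second entry, 0.1981. The eigenvalues sum to 18, which equals trace(L) = 2|E|.

0.1981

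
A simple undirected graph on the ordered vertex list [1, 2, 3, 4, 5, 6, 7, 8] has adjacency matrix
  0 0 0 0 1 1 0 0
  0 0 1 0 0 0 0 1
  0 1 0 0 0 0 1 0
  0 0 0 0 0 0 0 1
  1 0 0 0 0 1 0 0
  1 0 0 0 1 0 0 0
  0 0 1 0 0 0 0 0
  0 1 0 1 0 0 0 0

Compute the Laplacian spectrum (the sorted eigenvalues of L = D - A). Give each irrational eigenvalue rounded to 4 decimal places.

Each diagonal entry of L is the vertex degree and each off-diagonal entry is -1 where an edge is present, 0 otherwise; in the order [1, 2, 3, 4, 5, 6, 7, 8] the diagonal is [2, 2, 2, 1, 2, 2, 1, 2]. L is symmetric positive semidefinite, so every eigenvalue is real and nonnegative. The 2 zero eigenvalues correspond to the 2 connected components.

[0, 0, 0.3820, 1.3820, 2.6180, 3, 3, 3.6180]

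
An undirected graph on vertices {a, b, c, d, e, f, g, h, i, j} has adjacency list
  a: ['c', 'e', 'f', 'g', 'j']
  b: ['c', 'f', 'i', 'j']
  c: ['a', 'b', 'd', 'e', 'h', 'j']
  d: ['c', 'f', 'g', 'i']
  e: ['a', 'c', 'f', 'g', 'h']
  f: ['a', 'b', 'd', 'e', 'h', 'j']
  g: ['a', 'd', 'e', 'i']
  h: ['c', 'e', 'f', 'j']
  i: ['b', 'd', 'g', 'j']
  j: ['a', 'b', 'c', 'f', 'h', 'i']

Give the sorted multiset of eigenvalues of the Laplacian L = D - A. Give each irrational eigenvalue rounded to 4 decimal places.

[0, 2.6120, 3.0493, 4.1970, 4.6644, 5.4277, 6, 6.0794, 7.4535, 8.5167]

Each diagonal entry of L is the vertex degree and each off-diagonal entry is -1 where an edge is present, 0 otherwise; in the order [a, b, c, d, e, f, g, h, i, j] the diagonal is [5, 4, 6, 4, 5, 6, 4, 4, 4, 6]. L is symmetric positive semidefinite, so every eigenvalue is real and nonnegative. The single zero eigenvalue shows the graph is connected. The eigenvalues sum to 48, which equals trace(L) = 2|E|.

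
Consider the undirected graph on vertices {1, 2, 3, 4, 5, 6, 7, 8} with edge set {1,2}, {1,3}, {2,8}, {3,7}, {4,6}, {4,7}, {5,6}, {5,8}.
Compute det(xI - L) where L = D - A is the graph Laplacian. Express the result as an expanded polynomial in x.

With the vertex order [1, 2, 3, 4, 5, 6, 7, 8], the degrees are [2, 2, 2, 2, 2, 2, 2, 2], giving D = diag(2, 2, 2, 2, 2, 2, 2, 2) and L = D - A. L has integer entries, so p(x) = det(xI - L) has integer coefficients. Expanding the determinant yields x^8 - 16x^7 + 104x^6 - 352x^5 + 660x^4 - 672x^3 + 336x^2 - 64x. Since p(0) = det(-L) = 0, x divides p(x). By the matrix-tree theorem the graph has (1/8) * product of the nonzero eigenvalues = 8 spanning trees.

x^8 - 16x^7 + 104x^6 - 352x^5 + 660x^4 - 672x^3 + 336x^2 - 64x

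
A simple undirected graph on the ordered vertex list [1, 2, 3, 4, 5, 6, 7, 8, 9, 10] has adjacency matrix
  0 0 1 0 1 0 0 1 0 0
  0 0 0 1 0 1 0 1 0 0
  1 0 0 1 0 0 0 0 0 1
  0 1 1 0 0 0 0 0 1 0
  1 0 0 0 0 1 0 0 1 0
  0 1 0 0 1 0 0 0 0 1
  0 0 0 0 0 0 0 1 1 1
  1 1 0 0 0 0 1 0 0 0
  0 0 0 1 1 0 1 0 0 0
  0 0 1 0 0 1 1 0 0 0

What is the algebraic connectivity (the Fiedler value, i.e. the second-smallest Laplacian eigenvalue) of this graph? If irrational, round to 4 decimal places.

2

Each diagonal entry of L is the vertex degree and each off-diagonal entry is -1 where an edge is present, 0 otherwise; in the order [1, 2, 3, 4, 5, 6, 7, 8, 9, 10] the diagonal is [3, 3, 3, 3, 3, 3, 3, 3, 3, 3]. Computing the eigenvalues of L and sorting gives [0, 2, 2, 2, 2, 2, 5, 5, 5, 5]. The Fiedler value lambda_2 = 2 is strictly positive, so the graph is connected. The eigenvalues sum to 30, which equals trace(L) = 2|E|. By the matrix-tree theorem the graph has (1/10) * product of the nonzero eigenvalues = 2000 spanning trees.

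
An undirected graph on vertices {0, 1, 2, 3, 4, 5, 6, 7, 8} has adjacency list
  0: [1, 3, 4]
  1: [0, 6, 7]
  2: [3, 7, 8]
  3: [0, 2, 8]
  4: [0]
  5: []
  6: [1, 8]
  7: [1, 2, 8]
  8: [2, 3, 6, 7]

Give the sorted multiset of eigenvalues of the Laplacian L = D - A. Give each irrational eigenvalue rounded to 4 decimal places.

[0, 0, 0.6571, 1.5858, 2.5293, 2.5858, 4.4142, 4.8136, 5.4142]

Each diagonal entry of L is the vertex degree and each off-diagonal entry is -1 where an edge is present, 0 otherwise; in the order [0, 1, 2, 3, 4, 5, 6, 7, 8] the diagonal is [3, 3, 3, 3, 1, 0, 2, 3, 4]. Diagonalising L (or applying a numerical eigensolver to the 9x9 matrix) gives the spectrum above. The 2 zero eigenvalues correspond to the 2 connected components. The eigenvalues sum to 22, which equals trace(L) = 2|E|.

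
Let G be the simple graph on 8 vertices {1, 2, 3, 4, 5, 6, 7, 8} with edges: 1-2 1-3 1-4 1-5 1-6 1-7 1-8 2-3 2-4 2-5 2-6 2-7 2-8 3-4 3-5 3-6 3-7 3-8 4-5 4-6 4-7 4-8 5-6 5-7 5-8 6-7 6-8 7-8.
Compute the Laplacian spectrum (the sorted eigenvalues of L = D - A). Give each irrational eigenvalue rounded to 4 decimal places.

Reading degrees in the order [1, 2, 3, 4, 5, 6, 7, 8] gives [7, 7, 7, 7, 7, 7, 7, 7]; set D = diag(7, 7, 7, 7, 7, 7, 7, 7) and form L = D - A. Diagonalising L (or applying a numerical eigensolver to the 8x8 matrix) gives the spectrum above. The single zero eigenvalue shows the graph is connected.

[0, 8, 8, 8, 8, 8, 8, 8]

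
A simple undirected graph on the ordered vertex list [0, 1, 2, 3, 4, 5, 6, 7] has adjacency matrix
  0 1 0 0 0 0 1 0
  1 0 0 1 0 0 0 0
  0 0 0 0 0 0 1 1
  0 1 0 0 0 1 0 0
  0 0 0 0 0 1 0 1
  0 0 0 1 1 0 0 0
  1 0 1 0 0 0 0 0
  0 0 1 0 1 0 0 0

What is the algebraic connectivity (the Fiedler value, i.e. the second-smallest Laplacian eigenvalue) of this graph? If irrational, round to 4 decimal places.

0.5858

Each diagonal entry of L is the vertex degree and each off-diagonal entry is -1 where an edge is present, 0 otherwise; in the order [0, 1, 2, 3, 4, 5, 6, 7] the diagonal is [2, 2, 2, 2, 2, 2, 2, 2]. Computing the eigenvalues of L and sorting gives [0, 0.5858, 0.5858, 2, 2, 3.4142, 3.4142, 4]. The Fiedler value lambda_2 = 0.5858 is strictly positive, so the graph is connected. By the matrix-tree theorem the graph has (1/8) * product of the nonzero eigenvalues = 8 spanning trees.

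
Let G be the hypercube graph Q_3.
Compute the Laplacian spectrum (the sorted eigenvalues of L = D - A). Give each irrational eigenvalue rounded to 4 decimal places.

[0, 2, 2, 2, 4, 4, 4, 6]

The graph has 8 vertices and degree multiset [3, 3, 3, 3, 3, 3, 3, 3]; D is the diagonal matrix of degrees and L = D - A. L is symmetric positive semidefinite, so every eigenvalue is real and nonnegative. There is one zero in the spectrum, matching the 1 component.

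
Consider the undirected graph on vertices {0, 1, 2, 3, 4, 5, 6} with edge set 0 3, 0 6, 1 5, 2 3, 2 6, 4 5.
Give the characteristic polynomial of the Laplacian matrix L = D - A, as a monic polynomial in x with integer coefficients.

Reading degrees in the order [0, 1, 2, 3, 4, 5, 6] gives [2, 1, 2, 2, 1, 2, 2]; set D = diag(2, 1, 2, 2, 1, 2, 2) and form L = D - A. Computing det(xI - L) by cofactor expansion (or equivalently via sum-over-permutations) gives x^7 - 12x^6 + 55x^5 - 120x^4 + 124x^3 - 48x^2. Since p(0) = det(-L) = 0, x divides p(x). There are 2 zeros in the spectrum, matching the 2 components.

x^7 - 12x^6 + 55x^5 - 120x^4 + 124x^3 - 48x^2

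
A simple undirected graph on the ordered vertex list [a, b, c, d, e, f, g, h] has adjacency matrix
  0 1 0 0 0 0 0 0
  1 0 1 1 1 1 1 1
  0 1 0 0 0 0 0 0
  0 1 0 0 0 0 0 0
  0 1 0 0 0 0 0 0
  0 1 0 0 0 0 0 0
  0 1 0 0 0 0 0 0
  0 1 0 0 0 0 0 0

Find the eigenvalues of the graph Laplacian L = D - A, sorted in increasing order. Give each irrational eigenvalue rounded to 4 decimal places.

Each diagonal entry of L is the vertex degree and each off-diagonal entry is -1 where an edge is present, 0 otherwise; in the order [a, b, c, d, e, f, g, h] the diagonal is [1, 7, 1, 1, 1, 1, 1, 1]. L is symmetric positive semidefinite, so every eigenvalue is real and nonnegative. The single zero eigenvalue shows the graph is connected.

[0, 1, 1, 1, 1, 1, 1, 8]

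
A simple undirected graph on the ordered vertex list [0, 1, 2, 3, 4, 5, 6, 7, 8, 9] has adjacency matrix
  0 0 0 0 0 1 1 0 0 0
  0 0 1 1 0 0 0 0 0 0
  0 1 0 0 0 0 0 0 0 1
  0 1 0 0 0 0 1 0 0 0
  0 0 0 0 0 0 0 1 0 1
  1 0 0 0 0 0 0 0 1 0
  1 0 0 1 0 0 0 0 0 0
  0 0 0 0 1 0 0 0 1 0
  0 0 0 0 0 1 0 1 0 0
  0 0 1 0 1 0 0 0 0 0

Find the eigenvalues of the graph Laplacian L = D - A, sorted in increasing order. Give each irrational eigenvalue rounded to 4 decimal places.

With the vertex order [0, 1, 2, 3, 4, 5, 6, 7, 8, 9], the degrees are [2, 2, 2, 2, 2, 2, 2, 2, 2, 2], giving D = diag(2, 2, 2, 2, 2, 2, 2, 2, 2, 2) and L = D - A. L is symmetric positive semidefinite, so every eigenvalue is real and nonnegative.

[0, 0.3820, 0.3820, 1.3820, 1.3820, 2.6180, 2.6180, 3.6180, 3.6180, 4]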